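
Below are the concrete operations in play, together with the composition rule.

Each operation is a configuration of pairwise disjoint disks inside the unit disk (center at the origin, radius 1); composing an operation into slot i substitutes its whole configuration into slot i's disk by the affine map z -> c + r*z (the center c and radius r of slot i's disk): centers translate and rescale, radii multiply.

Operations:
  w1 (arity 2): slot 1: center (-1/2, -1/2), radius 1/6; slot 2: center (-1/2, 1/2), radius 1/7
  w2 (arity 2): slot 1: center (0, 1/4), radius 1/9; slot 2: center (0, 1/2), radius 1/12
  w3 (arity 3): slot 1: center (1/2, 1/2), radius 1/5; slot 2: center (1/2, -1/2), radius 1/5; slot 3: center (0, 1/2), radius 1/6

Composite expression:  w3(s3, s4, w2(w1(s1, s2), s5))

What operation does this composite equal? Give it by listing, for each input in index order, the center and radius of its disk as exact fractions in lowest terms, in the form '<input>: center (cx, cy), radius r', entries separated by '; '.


s1: center (-1/108, 115/216), radius 1/324; s2: center (-1/108, 119/216), radius 1/378; s3: center (1/2, 1/2), radius 1/5; s4: center (1/2, -1/2), radius 1/5; s5: center (0, 7/12), radius 1/72


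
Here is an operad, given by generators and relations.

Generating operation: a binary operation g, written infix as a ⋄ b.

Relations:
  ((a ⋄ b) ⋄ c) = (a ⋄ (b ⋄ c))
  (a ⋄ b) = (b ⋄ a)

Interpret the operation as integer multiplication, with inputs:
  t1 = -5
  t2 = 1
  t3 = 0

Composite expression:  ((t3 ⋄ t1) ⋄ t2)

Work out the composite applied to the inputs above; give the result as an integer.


(t3 ⋄ t1) = 0
((t3 ⋄ t1) ⋄ t2) = 0

0


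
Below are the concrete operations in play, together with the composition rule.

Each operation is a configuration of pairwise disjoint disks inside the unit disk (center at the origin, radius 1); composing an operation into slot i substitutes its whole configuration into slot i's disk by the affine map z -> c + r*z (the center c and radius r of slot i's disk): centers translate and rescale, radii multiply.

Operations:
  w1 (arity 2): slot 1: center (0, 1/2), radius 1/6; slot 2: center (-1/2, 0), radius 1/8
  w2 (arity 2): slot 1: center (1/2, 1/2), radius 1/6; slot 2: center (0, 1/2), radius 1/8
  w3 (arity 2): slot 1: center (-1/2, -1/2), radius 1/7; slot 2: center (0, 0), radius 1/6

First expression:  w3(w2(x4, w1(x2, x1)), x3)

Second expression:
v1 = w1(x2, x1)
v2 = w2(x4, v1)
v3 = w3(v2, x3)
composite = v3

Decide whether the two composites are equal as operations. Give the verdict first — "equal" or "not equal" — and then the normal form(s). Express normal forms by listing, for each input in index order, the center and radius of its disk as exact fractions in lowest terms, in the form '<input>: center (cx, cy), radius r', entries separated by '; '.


equal — both sides give x1: center (-57/112, -3/7), radius 1/448; x2: center (-1/2, -47/112), radius 1/336; x3: center (0, 0), radius 1/6; x4: center (-3/7, -3/7), radius 1/42


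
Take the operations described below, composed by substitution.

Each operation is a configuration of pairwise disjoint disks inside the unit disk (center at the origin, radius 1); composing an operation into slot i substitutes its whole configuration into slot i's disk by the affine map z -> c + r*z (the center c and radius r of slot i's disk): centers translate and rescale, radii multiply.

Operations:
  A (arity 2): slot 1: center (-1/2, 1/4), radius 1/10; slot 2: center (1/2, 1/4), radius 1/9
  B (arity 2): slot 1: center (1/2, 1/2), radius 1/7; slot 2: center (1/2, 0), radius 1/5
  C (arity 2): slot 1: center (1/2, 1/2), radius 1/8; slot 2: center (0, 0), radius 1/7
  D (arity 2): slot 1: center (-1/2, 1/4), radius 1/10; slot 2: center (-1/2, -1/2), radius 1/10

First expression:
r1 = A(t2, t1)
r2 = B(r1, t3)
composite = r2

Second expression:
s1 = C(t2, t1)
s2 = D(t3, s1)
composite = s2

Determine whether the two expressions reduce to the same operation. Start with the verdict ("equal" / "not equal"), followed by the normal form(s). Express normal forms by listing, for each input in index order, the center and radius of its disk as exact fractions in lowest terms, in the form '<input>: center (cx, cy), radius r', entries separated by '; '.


The first expression, normalized: t1: center (4/7, 15/28), radius 1/63; t2: center (3/7, 15/28), radius 1/70; t3: center (1/2, 0), radius 1/5
The second expression, normalized: t1: center (-1/2, -1/2), radius 1/70; t2: center (-9/20, -9/20), radius 1/80; t3: center (-1/2, 1/4), radius 1/10
The forms do not match — not equal.

not equal — first t1: center (4/7, 15/28), radius 1/63; t2: center (3/7, 15/28), radius 1/70; t3: center (1/2, 0), radius 1/5, second t1: center (-1/2, -1/2), radius 1/70; t2: center (-9/20, -9/20), radius 1/80; t3: center (-1/2, 1/4), radius 1/10


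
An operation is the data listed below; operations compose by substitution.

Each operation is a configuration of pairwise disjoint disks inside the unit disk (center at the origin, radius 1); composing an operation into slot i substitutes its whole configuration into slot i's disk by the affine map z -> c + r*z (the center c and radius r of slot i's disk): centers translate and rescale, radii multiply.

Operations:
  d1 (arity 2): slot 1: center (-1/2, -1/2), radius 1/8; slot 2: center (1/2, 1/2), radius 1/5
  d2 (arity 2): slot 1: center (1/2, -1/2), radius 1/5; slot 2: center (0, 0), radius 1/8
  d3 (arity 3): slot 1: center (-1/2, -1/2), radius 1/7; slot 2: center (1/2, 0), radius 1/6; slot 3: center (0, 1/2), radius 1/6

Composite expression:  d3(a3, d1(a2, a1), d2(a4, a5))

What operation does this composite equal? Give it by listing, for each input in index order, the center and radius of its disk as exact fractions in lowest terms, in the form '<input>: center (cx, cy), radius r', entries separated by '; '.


a1: center (7/12, 1/12), radius 1/30; a2: center (5/12, -1/12), radius 1/48; a3: center (-1/2, -1/2), radius 1/7; a4: center (1/12, 5/12), radius 1/30; a5: center (0, 1/2), radius 1/48

Below d3, radii multiply path by path; the a-disk centers shift.
a3 passes through 1 substitution, ending at center (-1/2, -1/2), radius 1/7
a2 passes through 2 substitutions, ending at center (5/12, -1/12), radius 1/48
a1 passes through 2 substitutions, ending at center (7/12, 1/12), radius 1/30
a4 passes through 2 substitutions, ending at center (1/12, 5/12), radius 1/30
a5 passes through 2 substitutions, ending at center (0, 1/2), radius 1/48


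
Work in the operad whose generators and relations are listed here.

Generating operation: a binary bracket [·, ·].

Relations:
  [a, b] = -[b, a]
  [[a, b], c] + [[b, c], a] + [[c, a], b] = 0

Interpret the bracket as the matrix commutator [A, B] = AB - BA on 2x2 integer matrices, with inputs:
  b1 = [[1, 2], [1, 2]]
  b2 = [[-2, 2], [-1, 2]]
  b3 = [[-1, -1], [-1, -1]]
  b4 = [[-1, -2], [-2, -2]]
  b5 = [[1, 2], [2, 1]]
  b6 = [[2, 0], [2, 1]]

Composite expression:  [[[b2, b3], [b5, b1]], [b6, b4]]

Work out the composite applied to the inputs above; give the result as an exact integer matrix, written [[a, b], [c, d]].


[[24, -32], [32, -24]]


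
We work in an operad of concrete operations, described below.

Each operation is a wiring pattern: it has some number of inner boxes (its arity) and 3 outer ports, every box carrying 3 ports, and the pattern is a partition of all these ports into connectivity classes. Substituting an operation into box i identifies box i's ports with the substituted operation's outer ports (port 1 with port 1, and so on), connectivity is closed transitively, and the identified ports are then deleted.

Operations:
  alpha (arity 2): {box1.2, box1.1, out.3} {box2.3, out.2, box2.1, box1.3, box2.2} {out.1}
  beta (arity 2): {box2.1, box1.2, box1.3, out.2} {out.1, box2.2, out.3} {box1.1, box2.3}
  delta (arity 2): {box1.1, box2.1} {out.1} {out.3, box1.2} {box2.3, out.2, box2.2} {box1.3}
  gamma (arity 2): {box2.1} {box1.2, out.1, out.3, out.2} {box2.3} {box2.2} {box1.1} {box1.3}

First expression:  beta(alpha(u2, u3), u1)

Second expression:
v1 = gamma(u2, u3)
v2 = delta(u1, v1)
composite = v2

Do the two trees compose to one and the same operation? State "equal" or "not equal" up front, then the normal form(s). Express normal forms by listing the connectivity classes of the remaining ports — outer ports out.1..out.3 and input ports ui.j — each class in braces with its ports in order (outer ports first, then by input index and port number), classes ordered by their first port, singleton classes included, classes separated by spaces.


not equal — first {out.1, out.3, u1.2} {out.2, u1.1, u2.1, u2.2, u2.3, u3.1, u3.2, u3.3} {u1.3}, second {out.1} {out.2, u1.1, u2.2} {out.3, u1.2} {u1.3} {u2.1} {u2.3} {u3.1} {u3.2} {u3.3}


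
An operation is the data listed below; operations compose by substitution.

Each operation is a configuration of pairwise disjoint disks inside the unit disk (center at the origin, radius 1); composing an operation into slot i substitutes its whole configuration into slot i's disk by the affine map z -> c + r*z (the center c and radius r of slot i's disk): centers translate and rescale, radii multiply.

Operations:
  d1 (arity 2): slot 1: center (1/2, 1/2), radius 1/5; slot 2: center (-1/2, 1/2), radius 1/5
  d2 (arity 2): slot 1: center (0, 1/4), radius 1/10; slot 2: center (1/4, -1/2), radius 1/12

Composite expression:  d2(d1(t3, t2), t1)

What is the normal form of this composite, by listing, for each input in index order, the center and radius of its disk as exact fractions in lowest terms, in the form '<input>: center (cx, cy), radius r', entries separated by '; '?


t1: center (1/4, -1/2), radius 1/12; t2: center (-1/20, 3/10), radius 1/50; t3: center (1/20, 3/10), radius 1/50

Follow each t-input down from d2: c' goes to c + r*c', radius to r*r'.
for t3, the 2-step affine chain lands on center (1/20, 3/10), radius 1/50
for t2, the 2-step affine chain lands on center (-1/20, 3/10), radius 1/50
for t1, the 1-step affine chain lands on center (1/4, -1/2), radius 1/12


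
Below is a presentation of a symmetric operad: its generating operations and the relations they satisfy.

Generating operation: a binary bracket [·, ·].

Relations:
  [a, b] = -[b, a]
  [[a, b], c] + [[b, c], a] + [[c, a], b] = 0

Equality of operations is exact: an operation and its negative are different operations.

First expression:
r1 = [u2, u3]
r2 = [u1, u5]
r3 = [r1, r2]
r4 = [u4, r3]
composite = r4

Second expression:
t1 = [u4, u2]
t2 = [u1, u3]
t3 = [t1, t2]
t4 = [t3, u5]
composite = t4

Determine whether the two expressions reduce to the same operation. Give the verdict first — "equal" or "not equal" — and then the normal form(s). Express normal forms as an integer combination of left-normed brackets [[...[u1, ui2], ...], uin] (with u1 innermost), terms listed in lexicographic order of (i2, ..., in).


The first composite normalizes to [[[[u1, u5], u2], u3], u4] - [[[[u1, u5], u3], u2], u4]
The second composite normalizes to [[[[u1, u3], u2], u4], u5] - [[[[u1, u3], u4], u2], u5]
The normal forms differ: not equal.

not equal — first [[[[u1, u5], u2], u3], u4] - [[[[u1, u5], u3], u2], u4], second [[[[u1, u3], u2], u4], u5] - [[[[u1, u3], u4], u2], u5]


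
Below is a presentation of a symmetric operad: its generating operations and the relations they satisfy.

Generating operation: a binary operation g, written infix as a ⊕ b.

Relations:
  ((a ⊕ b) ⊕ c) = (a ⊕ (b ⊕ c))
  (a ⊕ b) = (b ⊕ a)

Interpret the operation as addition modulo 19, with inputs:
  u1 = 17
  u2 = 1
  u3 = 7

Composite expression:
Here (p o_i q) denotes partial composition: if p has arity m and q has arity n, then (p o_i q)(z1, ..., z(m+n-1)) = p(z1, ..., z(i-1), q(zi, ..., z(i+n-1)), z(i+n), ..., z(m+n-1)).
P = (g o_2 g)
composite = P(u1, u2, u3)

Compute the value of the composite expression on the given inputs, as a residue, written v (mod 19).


6 (mod 19)

(u2 ⊕ u3) = 8
(u1 ⊕ (u2 ⊕ u3)) = 6


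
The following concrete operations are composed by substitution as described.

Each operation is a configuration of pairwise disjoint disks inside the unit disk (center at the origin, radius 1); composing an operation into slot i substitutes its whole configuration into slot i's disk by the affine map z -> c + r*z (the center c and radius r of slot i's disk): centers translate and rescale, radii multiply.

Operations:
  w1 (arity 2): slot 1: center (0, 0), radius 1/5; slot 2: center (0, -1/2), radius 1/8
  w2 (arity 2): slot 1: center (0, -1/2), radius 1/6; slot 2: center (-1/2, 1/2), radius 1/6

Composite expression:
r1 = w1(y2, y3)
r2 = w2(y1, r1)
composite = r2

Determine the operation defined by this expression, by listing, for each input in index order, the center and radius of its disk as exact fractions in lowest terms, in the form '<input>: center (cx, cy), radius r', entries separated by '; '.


Affine substitution under w2: radii multiply and y-centers shift.
input y1: composing its 1 substitution step yields center (0, -1/2), radius 1/6
input y2: composing its 2 substitution steps yields center (-1/2, 1/2), radius 1/30
input y3: composing its 2 substitution steps yields center (-1/2, 5/12), radius 1/48

y1: center (0, -1/2), radius 1/6; y2: center (-1/2, 1/2), radius 1/30; y3: center (-1/2, 5/12), radius 1/48


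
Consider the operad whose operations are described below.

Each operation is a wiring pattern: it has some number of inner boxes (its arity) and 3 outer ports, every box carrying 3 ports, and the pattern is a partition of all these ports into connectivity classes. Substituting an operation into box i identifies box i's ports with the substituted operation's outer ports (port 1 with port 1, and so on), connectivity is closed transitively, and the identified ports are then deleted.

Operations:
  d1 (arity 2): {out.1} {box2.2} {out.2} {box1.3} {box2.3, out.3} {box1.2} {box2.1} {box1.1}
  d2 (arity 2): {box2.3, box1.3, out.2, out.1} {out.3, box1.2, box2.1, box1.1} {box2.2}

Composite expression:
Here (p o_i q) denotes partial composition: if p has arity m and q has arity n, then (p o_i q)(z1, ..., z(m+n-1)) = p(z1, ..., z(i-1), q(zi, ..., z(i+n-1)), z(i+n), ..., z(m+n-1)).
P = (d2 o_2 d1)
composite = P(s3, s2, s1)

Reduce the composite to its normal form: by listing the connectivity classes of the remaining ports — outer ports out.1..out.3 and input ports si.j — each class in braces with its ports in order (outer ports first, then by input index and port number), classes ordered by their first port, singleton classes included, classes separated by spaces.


{out.1, out.2, s1.3, s3.3} {out.3, s3.1, s3.2} {s1.1} {s1.2} {s2.1} {s2.2} {s2.3}

Two ports join when wires chain via d2-identified ports.
through d1, on inputs (s2, s1): {out.1} {out.2} {out.3, s1.3} {s1.1} {s1.2} {s2.1} {s2.2} {s2.3} (out.j = stage outer ports)
through d2, on inputs (s3, s2, s1): {out.1, out.2, s1.3, s3.3} {out.3, s3.1, s3.2} {s1.1} {s1.2} {s2.1} {s2.2} {s2.3} (out.j = stage outer ports)


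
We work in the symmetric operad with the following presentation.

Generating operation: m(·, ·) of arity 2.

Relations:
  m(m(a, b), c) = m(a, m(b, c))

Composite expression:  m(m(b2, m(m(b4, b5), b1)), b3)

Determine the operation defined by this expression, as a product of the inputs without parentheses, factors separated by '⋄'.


b2 ⋄ b4 ⋄ b5 ⋄ b1 ⋄ b3


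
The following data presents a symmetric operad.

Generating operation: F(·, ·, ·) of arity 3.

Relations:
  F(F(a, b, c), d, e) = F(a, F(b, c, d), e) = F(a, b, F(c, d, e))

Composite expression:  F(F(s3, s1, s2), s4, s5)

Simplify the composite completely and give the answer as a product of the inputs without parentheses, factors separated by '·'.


s3 · s1 · s2 · s4 · s5


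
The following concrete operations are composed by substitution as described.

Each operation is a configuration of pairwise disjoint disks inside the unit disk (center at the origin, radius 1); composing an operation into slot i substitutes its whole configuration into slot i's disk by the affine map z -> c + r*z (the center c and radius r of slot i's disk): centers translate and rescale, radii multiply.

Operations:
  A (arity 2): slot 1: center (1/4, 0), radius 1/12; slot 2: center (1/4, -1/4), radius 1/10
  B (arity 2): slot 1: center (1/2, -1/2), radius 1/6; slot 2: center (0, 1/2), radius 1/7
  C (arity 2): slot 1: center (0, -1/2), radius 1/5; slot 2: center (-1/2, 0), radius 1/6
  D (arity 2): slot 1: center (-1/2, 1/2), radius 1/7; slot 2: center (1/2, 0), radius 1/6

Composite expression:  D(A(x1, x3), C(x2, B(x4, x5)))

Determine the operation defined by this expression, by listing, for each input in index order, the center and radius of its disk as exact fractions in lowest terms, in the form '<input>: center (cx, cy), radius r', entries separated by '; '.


x1: center (-13/28, 1/2), radius 1/84; x2: center (1/2, -1/12), radius 1/30; x3: center (-13/28, 13/28), radius 1/70; x4: center (31/72, -1/72), radius 1/216; x5: center (5/12, 1/72), radius 1/252

Affine substitution under D: radii multiply and x-centers shift.
input x1: applying the 2 nested substitutions gives center (-13/28, 1/2), radius 1/84
input x3: applying the 2 nested substitutions gives center (-13/28, 13/28), radius 1/70
input x2: applying the 2 nested substitutions gives center (1/2, -1/12), radius 1/30
input x4: applying the 3 nested substitutions gives center (31/72, -1/72), radius 1/216
input x5: applying the 3 nested substitutions gives center (5/12, 1/72), radius 1/252


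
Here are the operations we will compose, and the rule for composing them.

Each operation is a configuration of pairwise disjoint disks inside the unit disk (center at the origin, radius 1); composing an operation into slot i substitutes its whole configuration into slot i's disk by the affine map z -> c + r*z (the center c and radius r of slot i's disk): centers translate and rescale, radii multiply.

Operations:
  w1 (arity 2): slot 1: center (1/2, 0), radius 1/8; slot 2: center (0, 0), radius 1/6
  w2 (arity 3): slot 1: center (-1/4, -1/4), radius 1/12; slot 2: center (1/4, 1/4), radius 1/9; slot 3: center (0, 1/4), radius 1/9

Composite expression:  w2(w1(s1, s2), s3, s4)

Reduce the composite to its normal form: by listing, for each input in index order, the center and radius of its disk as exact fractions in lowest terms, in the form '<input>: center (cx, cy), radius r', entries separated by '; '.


s1: center (-5/24, -1/4), radius 1/96; s2: center (-1/4, -1/4), radius 1/72; s3: center (1/4, 1/4), radius 1/9; s4: center (0, 1/4), radius 1/9

Only the slot chain above each s matters under w2; compose those maps.
input s1: composing its 2 substitution steps yields center (-5/24, -1/4), radius 1/96
input s2: composing its 2 substitution steps yields center (-1/4, -1/4), radius 1/72
input s3: composing its 1 substitution step yields center (1/4, 1/4), radius 1/9
input s4: composing its 1 substitution step yields center (0, 1/4), radius 1/9


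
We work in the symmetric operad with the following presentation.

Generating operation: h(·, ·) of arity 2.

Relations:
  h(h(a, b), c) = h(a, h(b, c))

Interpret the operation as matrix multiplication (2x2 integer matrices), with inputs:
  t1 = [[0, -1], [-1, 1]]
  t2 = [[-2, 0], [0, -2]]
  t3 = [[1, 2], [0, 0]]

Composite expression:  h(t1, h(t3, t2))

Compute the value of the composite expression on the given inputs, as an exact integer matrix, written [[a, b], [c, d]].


h(t3, t2) = [[-2, -4], [0, 0]]
h(t1, h(t3, t2)) = [[0, 0], [2, 4]]

[[0, 0], [2, 4]]


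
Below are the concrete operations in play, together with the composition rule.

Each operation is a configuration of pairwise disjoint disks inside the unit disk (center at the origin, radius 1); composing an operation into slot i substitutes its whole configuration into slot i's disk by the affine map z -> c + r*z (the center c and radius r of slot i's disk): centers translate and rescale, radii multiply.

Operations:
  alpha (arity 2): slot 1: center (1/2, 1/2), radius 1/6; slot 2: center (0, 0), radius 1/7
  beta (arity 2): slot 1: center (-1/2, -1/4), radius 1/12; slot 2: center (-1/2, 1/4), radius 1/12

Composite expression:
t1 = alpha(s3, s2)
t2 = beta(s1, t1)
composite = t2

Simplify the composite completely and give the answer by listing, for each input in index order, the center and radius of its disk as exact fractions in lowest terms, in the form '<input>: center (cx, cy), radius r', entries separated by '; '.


s1: center (-1/2, -1/4), radius 1/12; s2: center (-1/2, 1/4), radius 1/84; s3: center (-11/24, 7/24), radius 1/72


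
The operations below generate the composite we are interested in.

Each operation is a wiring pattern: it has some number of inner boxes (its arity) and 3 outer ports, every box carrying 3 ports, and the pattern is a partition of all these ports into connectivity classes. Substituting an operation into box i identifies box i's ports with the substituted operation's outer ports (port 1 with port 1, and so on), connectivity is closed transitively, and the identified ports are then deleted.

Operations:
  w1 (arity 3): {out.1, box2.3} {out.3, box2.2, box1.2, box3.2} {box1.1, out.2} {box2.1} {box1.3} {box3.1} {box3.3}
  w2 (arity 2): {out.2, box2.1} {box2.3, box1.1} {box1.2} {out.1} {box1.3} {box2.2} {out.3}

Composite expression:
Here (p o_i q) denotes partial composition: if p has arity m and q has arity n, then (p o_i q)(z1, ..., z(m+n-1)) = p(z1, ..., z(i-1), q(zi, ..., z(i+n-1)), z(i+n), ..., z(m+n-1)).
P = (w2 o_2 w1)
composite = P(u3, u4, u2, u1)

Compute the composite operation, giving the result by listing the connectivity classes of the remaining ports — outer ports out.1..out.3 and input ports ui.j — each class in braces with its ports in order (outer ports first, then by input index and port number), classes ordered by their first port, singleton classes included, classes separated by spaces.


Treat the ports identified at w2 as solder joints: merge, then drop.
after w1, the pattern on (u4, u2, u1) reads {out.1, u2.3} {out.2, u4.1} {out.3, u1.2, u2.2, u4.2} {u1.1} {u1.3} {u2.1} {u4.3} (out.j = its outer ports)
after w2, the pattern on (u3, u4, u2, u1) reads {out.1} {out.2, u2.3} {out.3} {u1.1} {u1.2, u2.2, u3.1, u4.2} {u1.3} {u2.1} {u3.2} {u3.3} {u4.1} {u4.3} (out.j = its outer ports)

{out.1} {out.2, u2.3} {out.3} {u1.1} {u1.2, u2.2, u3.1, u4.2} {u1.3} {u2.1} {u3.2} {u3.3} {u4.1} {u4.3}


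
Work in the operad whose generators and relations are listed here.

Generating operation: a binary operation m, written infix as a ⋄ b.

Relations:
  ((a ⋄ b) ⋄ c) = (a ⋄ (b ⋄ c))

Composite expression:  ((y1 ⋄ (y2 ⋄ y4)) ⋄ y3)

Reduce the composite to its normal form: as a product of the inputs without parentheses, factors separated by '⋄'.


All parenthesizations of m agree; list the y-inputs left to right.
(y2 ⋄ y4) unparenthesizes to y2 ⋄ y4
(y1 ⋄ (y2 ⋄ y4)) unparenthesizes to y1 ⋄ y2 ⋄ y4
((y1 ⋄ (y2 ⋄ y4)) ⋄ y3) unparenthesizes to y1 ⋄ y2 ⋄ y4 ⋄ y3

y1 ⋄ y2 ⋄ y4 ⋄ y3


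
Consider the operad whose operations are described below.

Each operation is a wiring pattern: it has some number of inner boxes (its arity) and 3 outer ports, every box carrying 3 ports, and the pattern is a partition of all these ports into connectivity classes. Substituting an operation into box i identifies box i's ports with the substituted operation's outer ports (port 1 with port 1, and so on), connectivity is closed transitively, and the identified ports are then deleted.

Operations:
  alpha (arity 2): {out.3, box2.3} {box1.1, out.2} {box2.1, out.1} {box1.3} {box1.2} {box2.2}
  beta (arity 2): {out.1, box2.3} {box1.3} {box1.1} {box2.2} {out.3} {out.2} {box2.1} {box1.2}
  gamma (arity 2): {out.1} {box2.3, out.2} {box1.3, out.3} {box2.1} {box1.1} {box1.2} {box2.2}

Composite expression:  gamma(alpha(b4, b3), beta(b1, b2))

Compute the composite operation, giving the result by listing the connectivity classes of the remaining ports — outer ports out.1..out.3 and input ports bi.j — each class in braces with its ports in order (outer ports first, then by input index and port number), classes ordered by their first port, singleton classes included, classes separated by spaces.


{out.1} {out.2} {out.3, b3.3} {b1.1} {b1.2} {b1.3} {b2.1} {b2.2} {b2.3} {b3.1} {b3.2} {b4.1} {b4.2} {b4.3}

After gluing at gamma, chains via deleted ports link the b-ports.
the subtree at alpha composes to {out.1, b3.1} {out.2, b4.1} {out.3, b3.3} {b3.2} {b4.2} {b4.3} on (b4, b3); out.j = own outer ports
the subtree at beta composes to {out.1, b2.3} {out.2} {out.3} {b1.1} {b1.2} {b1.3} {b2.1} {b2.2} on (b1, b2); out.j = own outer ports
the subtree at gamma composes to {out.1} {out.2} {out.3, b3.3} {b1.1} {b1.2} {b1.3} {b2.1} {b2.2} {b2.3} {b3.1} {b3.2} {b4.1} {b4.2} {b4.3} on (b4, b3, b1, b2); out.j = own outer ports


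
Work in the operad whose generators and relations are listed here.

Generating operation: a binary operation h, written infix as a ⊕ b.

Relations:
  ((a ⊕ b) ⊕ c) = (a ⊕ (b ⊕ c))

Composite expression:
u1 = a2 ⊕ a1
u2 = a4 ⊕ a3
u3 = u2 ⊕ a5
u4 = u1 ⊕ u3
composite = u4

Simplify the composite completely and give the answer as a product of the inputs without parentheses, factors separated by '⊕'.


a2 ⊕ a1 ⊕ a4 ⊕ a3 ⊕ a5

Every regrouping of h is equal, so read the a-inputs in written order.
(a2 ⊕ a1) reduces to a2 ⊕ a1
(a4 ⊕ a3) reduces to a4 ⊕ a3
((a4 ⊕ a3) ⊕ a5) reduces to a4 ⊕ a3 ⊕ a5
((a2 ⊕ a1) ⊕ ((a4 ⊕ a3) ⊕ a5)) reduces to a2 ⊕ a1 ⊕ a4 ⊕ a3 ⊕ a5


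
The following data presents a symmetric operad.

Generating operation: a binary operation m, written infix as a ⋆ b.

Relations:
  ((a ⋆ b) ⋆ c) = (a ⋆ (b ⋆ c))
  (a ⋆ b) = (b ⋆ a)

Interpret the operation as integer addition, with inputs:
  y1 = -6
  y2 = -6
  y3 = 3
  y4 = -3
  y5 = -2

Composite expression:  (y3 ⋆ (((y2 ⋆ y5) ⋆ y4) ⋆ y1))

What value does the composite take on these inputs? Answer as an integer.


-14

(y2 ⋆ y5) = -8
((y2 ⋆ y5) ⋆ y4) = -11
(((y2 ⋆ y5) ⋆ y4) ⋆ y1) = -17
(y3 ⋆ (((y2 ⋆ y5) ⋆ y4) ⋆ y1)) = -14


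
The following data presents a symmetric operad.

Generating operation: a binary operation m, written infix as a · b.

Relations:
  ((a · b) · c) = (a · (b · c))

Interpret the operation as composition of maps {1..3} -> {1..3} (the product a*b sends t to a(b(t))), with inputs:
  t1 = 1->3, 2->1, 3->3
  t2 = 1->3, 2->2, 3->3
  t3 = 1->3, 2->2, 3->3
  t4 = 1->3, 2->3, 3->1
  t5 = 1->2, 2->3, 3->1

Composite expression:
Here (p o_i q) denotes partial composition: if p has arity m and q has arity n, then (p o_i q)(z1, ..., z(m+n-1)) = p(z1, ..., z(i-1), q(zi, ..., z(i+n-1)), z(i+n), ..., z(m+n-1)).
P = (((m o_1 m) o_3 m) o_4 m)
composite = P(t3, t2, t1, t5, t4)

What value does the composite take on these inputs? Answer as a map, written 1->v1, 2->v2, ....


1->3, 2->3, 3->3

(t3 · t2) = 1->3, 2->2, 3->3
(t5 · t4) = 1->1, 2->1, 3->2
(t1 · (t5 · t4)) = 1->3, 2->3, 3->1
((t3 · t2) · (t1 · (t5 · t4))) = 1->3, 2->3, 3->3


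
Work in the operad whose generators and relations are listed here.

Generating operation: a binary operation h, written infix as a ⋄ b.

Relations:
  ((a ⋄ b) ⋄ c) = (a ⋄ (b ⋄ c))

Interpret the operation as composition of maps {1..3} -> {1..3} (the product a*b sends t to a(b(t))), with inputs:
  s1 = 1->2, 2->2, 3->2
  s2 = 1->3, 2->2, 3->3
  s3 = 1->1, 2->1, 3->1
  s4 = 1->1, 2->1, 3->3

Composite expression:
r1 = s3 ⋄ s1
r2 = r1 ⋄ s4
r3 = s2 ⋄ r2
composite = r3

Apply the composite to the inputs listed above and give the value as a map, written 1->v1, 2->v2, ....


1->3, 2->3, 3->3

(s3 ⋄ s1) = 1->1, 2->1, 3->1
((s3 ⋄ s1) ⋄ s4) = 1->1, 2->1, 3->1
(s2 ⋄ ((s3 ⋄ s1) ⋄ s4)) = 1->3, 2->3, 3->3


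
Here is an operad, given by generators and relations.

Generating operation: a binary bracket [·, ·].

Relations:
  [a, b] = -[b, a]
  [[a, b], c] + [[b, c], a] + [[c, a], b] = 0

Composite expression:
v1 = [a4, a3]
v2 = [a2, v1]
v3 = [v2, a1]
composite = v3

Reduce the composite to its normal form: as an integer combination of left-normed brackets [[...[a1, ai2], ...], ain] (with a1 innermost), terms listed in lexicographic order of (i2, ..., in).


[[[a1, a2], a3], a4] - [[[a1, a2], a4], a3] - [[[a1, a3], a4], a2] + [[[a1, a4], a3], a2]

Antisymmetry and Jacobi reduce to a1-anchored left-normed brackets.
Composite bracket: [[a2, [a4, a3]], a1]
Each bracket splits as ab - ba, giving 8 signed words (2^3 = 8).
Only words starting with a1 matter:
  word a1a2a3a4 has sign +1, contributing +[[[a1, a2], a3], a4]
  word a1a2a4a3 has sign -1, contributing -[[[a1, a2], a4], a3]
  word a1a3a4a2 has sign -1, contributing -[[[a1, a3], a4], a2]
  word a1a4a3a2 has sign +1, contributing +[[[a1, a4], a3], a2]


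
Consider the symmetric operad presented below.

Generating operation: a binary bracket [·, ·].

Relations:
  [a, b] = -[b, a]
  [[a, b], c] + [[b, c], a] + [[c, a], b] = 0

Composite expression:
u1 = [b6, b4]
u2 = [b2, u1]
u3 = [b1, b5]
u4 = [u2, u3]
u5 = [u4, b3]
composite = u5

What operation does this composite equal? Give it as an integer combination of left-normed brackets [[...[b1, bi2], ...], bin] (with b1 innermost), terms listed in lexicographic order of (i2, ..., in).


[[[[[b1, b5], b2], b4], b6], b3] - [[[[[b1, b5], b2], b6], b4], b3] - [[[[[b1, b5], b4], b6], b2], b3] + [[[[[b1, b5], b6], b4], b2], b3]


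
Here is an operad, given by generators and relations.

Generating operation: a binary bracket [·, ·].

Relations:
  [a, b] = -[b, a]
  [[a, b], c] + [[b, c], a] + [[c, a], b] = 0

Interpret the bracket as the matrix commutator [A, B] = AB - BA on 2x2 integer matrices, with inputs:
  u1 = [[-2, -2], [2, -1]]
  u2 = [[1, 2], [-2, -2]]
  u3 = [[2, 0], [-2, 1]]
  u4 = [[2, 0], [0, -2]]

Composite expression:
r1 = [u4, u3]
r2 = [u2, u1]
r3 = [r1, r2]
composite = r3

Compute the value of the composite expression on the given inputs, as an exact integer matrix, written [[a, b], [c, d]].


[[32, 0], [0, -32]]

[u4, u3] = [[0, 0], [8, 0]]
[u2, u1] = [[0, -4], [-4, 0]]
[[u4, u3], [u2, u1]] = [[32, 0], [0, -32]]


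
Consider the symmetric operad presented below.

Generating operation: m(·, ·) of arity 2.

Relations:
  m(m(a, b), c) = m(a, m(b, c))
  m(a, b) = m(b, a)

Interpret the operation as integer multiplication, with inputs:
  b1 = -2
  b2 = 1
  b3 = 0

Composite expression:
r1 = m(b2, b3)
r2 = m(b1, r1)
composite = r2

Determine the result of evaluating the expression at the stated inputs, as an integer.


0

m(b2, b3) = 0
m(b1, m(b2, b3)) = 0


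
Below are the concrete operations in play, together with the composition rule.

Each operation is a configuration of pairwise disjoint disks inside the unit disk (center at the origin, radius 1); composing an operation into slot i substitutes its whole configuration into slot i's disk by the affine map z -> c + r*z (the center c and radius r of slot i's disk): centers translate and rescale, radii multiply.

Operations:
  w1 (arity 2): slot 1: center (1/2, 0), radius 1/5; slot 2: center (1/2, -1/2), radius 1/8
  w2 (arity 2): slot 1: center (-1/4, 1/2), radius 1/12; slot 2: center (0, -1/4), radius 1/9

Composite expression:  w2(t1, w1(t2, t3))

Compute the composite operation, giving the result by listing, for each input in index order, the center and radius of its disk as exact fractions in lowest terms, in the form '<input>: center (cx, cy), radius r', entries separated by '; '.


t1: center (-1/4, 1/2), radius 1/12; t2: center (1/18, -1/4), radius 1/45; t3: center (1/18, -11/36), radius 1/72

Follow each t-input down from w2: c' goes to c + r*c', radius to r*r'.
input t1: composing its 1 substitution step yields center (-1/4, 1/2), radius 1/12
input t2: composing its 2 substitution steps yields center (1/18, -1/4), radius 1/45
input t3: composing its 2 substitution steps yields center (1/18, -11/36), radius 1/72


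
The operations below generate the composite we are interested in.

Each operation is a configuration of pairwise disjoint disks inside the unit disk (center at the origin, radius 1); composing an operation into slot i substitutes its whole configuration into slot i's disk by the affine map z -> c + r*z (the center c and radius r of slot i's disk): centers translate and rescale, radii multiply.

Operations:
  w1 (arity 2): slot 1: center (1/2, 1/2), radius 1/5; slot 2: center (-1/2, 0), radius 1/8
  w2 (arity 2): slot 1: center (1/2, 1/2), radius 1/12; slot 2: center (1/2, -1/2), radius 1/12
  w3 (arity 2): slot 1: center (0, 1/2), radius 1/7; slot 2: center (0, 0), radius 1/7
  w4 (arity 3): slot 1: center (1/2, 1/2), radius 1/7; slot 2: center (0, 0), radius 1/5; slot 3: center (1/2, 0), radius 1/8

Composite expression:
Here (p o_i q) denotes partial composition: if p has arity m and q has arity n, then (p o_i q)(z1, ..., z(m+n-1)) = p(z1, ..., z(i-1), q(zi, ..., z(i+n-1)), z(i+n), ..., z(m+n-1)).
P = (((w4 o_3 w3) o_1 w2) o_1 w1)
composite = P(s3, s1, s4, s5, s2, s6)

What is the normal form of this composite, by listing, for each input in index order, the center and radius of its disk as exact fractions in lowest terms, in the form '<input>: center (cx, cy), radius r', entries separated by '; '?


s1: center (95/168, 4/7), radius 1/672; s2: center (1/2, 1/16), radius 1/56; s3: center (97/168, 97/168), radius 1/420; s4: center (4/7, 3/7), radius 1/84; s5: center (0, 0), radius 1/5; s6: center (1/2, 0), radius 1/56

Affine substitution under w4: radii multiply and s-centers shift.
s3: after 3 affine steps, its disk has center (97/168, 97/168), radius 1/420
s1: after 3 affine steps, its disk has center (95/168, 4/7), radius 1/672
s4: after 2 affine steps, its disk has center (4/7, 3/7), radius 1/84
s5: after 1 affine step, its disk has center (0, 0), radius 1/5
s2: after 2 affine steps, its disk has center (1/2, 1/16), radius 1/56
s6: after 2 affine steps, its disk has center (1/2, 0), radius 1/56


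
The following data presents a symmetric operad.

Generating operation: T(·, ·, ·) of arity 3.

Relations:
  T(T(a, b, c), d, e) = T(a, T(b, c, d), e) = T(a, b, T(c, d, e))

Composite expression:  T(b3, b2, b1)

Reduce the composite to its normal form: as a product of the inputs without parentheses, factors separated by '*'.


b3 * b2 * b1


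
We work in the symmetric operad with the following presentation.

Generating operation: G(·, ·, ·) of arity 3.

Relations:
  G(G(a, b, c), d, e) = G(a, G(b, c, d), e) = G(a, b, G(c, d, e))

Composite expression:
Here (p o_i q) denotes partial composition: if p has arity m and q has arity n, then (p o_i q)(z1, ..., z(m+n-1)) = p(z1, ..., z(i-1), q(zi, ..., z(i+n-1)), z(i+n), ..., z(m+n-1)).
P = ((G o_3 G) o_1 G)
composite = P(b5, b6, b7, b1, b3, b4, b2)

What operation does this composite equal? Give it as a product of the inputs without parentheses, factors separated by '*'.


Associativity of G dissolves the nesting; only the b-input order survives.
G(b5, b6, b7) flattens to b5 * b6 * b7
G(b3, b4, b2) flattens to b3 * b4 * b2
G(G(b5, b6, b7), b1, G(b3, b4, b2)) flattens to b5 * b6 * b7 * b1 * b3 * b4 * b2

b5 * b6 * b7 * b1 * b3 * b4 * b2


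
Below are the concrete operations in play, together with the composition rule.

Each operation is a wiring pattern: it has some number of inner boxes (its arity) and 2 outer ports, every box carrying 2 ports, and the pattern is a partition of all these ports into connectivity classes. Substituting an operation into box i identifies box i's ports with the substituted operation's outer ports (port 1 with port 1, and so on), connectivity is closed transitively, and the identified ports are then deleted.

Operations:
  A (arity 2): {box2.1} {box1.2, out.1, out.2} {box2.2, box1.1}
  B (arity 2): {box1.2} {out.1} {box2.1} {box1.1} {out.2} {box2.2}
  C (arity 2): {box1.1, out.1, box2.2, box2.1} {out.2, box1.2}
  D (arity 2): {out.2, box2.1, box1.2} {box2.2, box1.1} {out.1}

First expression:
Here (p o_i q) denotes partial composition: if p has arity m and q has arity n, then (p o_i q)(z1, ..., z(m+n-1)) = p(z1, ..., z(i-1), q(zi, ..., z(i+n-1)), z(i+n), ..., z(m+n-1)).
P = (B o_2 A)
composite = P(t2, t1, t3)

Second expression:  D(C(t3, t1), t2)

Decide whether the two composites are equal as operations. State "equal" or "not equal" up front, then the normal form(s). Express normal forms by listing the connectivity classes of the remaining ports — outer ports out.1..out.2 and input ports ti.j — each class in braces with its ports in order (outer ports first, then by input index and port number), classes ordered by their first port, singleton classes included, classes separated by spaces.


not equal — first {out.1} {out.2} {t1.1, t3.2} {t1.2} {t2.1} {t2.2} {t3.1}, second {out.1} {out.2, t2.1, t3.2} {t1.1, t1.2, t2.2, t3.1}

Reducing the first expression gives {out.1} {out.2} {t1.1, t3.2} {t1.2} {t2.1} {t2.2} {t3.1}
Reducing the second expression gives {out.1} {out.2, t2.1, t3.2} {t1.1, t1.2, t2.2, t3.1}
No match — not equal.


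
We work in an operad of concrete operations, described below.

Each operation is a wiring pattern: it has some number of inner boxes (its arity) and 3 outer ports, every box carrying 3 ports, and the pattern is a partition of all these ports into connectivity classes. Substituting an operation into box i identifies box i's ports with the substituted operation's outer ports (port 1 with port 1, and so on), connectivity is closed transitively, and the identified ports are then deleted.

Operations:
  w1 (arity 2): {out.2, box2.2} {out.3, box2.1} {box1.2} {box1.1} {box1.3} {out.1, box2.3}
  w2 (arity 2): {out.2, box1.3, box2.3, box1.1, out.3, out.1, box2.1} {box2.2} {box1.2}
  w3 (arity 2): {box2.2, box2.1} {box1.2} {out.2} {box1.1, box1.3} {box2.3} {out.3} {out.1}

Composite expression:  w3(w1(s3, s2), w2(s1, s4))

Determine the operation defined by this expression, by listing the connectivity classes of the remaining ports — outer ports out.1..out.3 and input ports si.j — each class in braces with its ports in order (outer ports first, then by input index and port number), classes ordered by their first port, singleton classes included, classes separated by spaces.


Two ports join when wires chain via w3-identified ports.
w1 over (s3, s2) gives {out.1, s2.3} {out.2, s2.2} {out.3, s2.1} {s3.1} {s3.2} {s3.3}, out.j being that stage's outer ports
w2 over (s1, s4) gives {out.1, out.2, out.3, s1.1, s1.3, s4.1, s4.3} {s1.2} {s4.2}, out.j being that stage's outer ports
w3 over (s3, s2, s1, s4) gives {out.1} {out.2} {out.3} {s1.1, s1.3, s4.1, s4.3} {s1.2} {s2.1, s2.3} {s2.2} {s3.1} {s3.2} {s3.3} {s4.2}, out.j being that stage's outer ports

{out.1} {out.2} {out.3} {s1.1, s1.3, s4.1, s4.3} {s1.2} {s2.1, s2.3} {s2.2} {s3.1} {s3.2} {s3.3} {s4.2}


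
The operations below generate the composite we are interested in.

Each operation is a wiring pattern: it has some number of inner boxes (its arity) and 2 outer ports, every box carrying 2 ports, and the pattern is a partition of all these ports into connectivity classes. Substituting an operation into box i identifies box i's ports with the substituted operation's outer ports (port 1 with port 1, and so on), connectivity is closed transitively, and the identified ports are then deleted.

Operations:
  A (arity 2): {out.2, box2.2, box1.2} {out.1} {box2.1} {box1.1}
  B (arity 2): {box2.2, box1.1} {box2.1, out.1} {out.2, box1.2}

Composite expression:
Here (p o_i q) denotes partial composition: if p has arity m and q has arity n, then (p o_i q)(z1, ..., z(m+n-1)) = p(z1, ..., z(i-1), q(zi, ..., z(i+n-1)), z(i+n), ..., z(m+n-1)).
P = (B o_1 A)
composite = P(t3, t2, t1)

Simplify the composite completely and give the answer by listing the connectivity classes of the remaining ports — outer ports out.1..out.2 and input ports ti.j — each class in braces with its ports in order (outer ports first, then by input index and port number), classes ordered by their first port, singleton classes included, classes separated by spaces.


{out.1, t1.1} {out.2, t2.2, t3.2} {t1.2} {t2.1} {t3.1}

After gluing at B, chains via deleted ports link the t-ports.
composing A on (t3, t2), with out.j its own outer ports: {out.1} {out.2, t2.2, t3.2} {t2.1} {t3.1}
composing B on (t3, t2, t1), with out.j its own outer ports: {out.1, t1.1} {out.2, t2.2, t3.2} {t1.2} {t2.1} {t3.1}
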